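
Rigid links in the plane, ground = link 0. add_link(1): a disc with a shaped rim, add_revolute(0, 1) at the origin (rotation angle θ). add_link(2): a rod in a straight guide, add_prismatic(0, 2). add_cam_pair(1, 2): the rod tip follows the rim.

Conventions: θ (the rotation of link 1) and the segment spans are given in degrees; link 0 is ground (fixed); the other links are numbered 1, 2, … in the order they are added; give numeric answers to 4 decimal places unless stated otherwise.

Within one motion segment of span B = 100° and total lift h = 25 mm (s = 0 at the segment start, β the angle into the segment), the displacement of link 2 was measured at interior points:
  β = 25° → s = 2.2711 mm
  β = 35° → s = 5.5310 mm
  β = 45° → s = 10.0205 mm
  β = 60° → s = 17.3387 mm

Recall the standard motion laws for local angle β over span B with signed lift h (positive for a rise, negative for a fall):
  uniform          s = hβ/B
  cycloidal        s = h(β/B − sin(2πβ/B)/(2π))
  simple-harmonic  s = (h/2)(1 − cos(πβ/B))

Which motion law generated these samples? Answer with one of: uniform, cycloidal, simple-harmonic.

candidates at β/B = r: uniform s = h·r (linear in β); cycloidal s = h·(r − sin(2πr)/(2π)); simple-harmonic s = (h/2)(1 − cos(πr))
β=25°: printed 2.2711 | uniform 6.2500, cycloidal 2.2711, simple-harmonic 3.6612
β=35°: printed 5.5310 | uniform 8.7500, cycloidal 5.5310, simple-harmonic 6.8251
β=45°: printed 10.0205 | uniform 11.2500, cycloidal 10.0205, simple-harmonic 10.5446
β=60°: printed 17.3387 | uniform 15.0000, cycloidal 17.3387, simple-harmonic 16.3627
only one law matches every sample → cycloidal

cycloidal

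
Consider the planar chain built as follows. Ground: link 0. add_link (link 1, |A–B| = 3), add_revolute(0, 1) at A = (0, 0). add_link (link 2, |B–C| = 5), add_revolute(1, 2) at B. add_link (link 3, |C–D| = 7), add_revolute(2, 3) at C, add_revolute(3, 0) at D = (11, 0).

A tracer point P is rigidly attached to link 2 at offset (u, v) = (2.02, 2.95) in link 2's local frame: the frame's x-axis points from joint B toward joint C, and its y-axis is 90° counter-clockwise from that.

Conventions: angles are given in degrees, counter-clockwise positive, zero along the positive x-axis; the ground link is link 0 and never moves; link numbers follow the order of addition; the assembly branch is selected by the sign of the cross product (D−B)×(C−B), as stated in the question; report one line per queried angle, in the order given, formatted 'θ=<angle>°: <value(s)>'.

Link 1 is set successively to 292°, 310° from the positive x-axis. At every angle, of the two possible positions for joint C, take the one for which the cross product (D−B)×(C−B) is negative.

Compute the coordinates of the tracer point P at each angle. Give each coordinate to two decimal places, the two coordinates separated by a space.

A=(0,0), D=(11.00,0)
θ=292°: B = A + 3.00·(cos292°, sin292°) = (1.1238, -2.7816)
θ=292°: |BD| = 10.2604
θ=292°: circle(B,5.00) ∩ circle(D,7.00): a=3.9607, h=3.0517
θ=292°:   candidates: C₊=(4.1088,1.2296) cross=31.312; C₋=(5.7635,-4.6453) cross=-31.312
θ=292°:   branch - wants cross < 0 → take C=(5.7635,-4.6453) (cross=-31.312)
θ=292°: ex = (C−B)/|BC| = (0.9279,-0.3728); ey = (0.3728,0.9279)
θ=292°: P = B + 2.02·ex + 2.95·ey = (4.0979,-0.7971)
θ=310°: B = A + 3.00·(cos310°, sin310°) = (1.9284, -2.2981)
θ=310°: |BD| = 9.3582
θ=310°: circle(B,5.00) ∩ circle(D,7.00): a=3.3968, h=3.6690
θ=310°:   candidates: C₊=(4.3201,2.0927) cross=34.335; C₋=(6.1222,-5.0206) cross=-34.335
θ=310°:   branch - wants cross < 0 → take C=(6.1222,-5.0206) (cross=-34.335)
θ=310°: ex = (C−B)/|BC| = (0.8388,-0.5445); ey = (0.5445,0.8388)
θ=310°: P = B + 2.02·ex + 2.95·ey = (5.2289,-0.9237)

θ=292°: 4.10 -0.80
θ=310°: 5.23 -0.92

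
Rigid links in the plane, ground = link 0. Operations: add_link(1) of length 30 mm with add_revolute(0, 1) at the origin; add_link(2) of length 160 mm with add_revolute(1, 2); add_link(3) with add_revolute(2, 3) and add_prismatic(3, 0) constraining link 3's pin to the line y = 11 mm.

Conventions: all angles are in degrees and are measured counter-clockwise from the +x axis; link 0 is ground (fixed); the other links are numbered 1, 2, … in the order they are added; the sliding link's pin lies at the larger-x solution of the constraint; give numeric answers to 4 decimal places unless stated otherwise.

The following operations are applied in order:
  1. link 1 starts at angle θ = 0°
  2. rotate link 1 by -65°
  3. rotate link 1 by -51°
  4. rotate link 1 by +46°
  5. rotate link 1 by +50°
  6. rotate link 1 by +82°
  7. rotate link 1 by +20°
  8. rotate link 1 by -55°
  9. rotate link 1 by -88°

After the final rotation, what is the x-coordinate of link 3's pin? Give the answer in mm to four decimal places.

geometry: r = 30 mm, L = 160 mm, e = 11 mm; θ starts at 0°
rotate link 1 by -65°: θ ← 0° -65° = -65°
rotate link 1 by -51°: θ ← -65° -51° = -116°
rotate link 1 by +46°: θ ← -116° +46° = -70°
rotate link 1 by +50°: θ ← -70° +50° = -20°
rotate link 1 by +82°: θ ← -20° +82° = 62°
rotate link 1 by +20°: θ ← 62° +20° = 82°
rotate link 1 by -55°: θ ← 82° -55° = 27°
rotate link 1 by -88°: θ ← 27° -88° = -61°
crank pin P = (r cos θ, r sin θ) = (14.544289, -26.238591)
h = r sin θ − e = -26.238591 − 11 = -37.238591
x = r cos θ + √(L² − h²) = 14.544289 + 155.606193 = 170.150482

170.1505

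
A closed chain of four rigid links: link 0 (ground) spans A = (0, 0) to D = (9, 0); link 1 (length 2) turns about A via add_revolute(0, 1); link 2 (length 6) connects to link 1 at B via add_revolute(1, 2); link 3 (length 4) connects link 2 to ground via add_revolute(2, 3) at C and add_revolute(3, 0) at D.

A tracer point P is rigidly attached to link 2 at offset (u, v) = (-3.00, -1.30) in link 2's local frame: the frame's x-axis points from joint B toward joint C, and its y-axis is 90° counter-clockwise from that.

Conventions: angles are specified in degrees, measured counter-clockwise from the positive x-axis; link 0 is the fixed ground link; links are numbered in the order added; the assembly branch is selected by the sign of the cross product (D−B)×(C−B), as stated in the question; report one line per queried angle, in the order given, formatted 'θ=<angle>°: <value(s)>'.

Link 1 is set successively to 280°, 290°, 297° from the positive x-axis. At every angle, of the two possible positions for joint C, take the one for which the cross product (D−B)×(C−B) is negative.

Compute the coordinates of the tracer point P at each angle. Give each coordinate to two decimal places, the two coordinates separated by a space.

A=(0,0), D=(9.00,0)
θ=280°: B = A + 2.00·(cos280°, sin280°) = (0.3473, -1.9696)
θ=280°: |BD| = 8.8740
θ=280°: circle(B,6.00) ∩ circle(D,4.00): a=5.5639, h=2.2457
θ=280°:   candidates: C₊=(5.2740,1.4550) cross=19.928; C₋=(6.2709,-2.9243) cross=-19.928
θ=280°:   branch - wants cross < 0 → take C=(6.2709,-2.9243) (cross=-19.928)
θ=280°: ex = (C−B)/|BC| = (0.9873,-0.1591); ey = (0.1591,0.9873)
θ=280°: P = B + -3.00·ex + -1.30·ey = (-2.8213,-2.7757)
θ=290°: B = A + 2.00·(cos290°, sin290°) = (0.6840, -1.8794)
θ=290°: |BD| = 8.5257
θ=290°: circle(B,6.00) ∩ circle(D,4.00): a=5.4358, h=2.5402
θ=290°:   candidates: C₊=(5.4261,1.7965) cross=21.657; C₋=(6.5460,-3.1588) cross=-21.657
θ=290°:   branch - wants cross < 0 → take C=(6.5460,-3.1588) (cross=-21.657)
θ=290°: ex = (C−B)/|BC| = (0.9770,-0.2132); ey = (0.2132,0.9770)
θ=290°: P = B + -3.00·ex + -1.30·ey = (-2.5242,-2.5098)
θ=297°: B = A + 2.00·(cos297°, sin297°) = (0.9080, -1.7820)
θ=297°: |BD| = 8.2859
θ=297°: circle(B,6.00) ∩ circle(D,4.00): a=5.3498, h=2.7165
θ=297°:   candidates: C₊=(5.5484,2.0215) cross=22.509; C₋=(6.7168,-3.2844) cross=-22.509
θ=297°:   branch - wants cross < 0 → take C=(6.7168,-3.2844) (cross=-22.509)
θ=297°: ex = (C−B)/|BC| = (0.9681,-0.2504); ey = (0.2504,0.9681)
θ=297°: P = B + -3.00·ex + -1.30·ey = (-2.3220,-2.2894)

θ=280°: -2.82 -2.78
θ=290°: -2.52 -2.51
θ=297°: -2.32 -2.29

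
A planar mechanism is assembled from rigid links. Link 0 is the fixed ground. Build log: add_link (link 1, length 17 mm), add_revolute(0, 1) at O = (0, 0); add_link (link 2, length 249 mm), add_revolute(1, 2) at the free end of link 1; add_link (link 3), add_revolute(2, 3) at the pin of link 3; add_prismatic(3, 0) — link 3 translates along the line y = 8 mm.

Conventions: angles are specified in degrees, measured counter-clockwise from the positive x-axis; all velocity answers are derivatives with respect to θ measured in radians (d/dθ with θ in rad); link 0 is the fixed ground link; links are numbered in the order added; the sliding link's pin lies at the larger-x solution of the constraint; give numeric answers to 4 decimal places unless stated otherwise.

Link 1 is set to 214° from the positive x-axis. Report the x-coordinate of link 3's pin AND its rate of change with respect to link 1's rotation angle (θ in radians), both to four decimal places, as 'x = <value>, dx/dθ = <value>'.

geometry: r = 17 mm, L = 249 mm, e = 8 mm
crank pin P = (r cos θ, r sin θ) = (-14.093639, -9.506279)
h = r sin θ − e = -9.506279 − 8 = -17.506279
x = r cos θ + √(L² − h²) = -14.093639 + 248.383836 = 234.290198
dx/dθ = −r sin θ − h·r cos θ/√(L² − h²) (θ in radians; h = -17.506279) = 8.512949

x = 234.2902, dx/dθ = 8.5129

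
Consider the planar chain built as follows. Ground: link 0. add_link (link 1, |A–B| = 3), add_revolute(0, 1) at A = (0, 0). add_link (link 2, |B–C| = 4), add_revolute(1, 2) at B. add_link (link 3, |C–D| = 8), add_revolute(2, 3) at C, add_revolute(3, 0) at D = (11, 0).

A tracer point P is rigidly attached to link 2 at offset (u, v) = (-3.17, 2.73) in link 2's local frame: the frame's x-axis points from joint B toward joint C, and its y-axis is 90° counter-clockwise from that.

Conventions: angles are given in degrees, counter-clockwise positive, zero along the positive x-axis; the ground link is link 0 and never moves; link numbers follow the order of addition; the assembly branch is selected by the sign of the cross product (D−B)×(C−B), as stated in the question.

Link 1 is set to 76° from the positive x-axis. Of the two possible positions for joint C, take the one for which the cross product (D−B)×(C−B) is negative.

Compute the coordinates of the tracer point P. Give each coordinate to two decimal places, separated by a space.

A=(0,0), D=(11.00,0)
B = A + 3.00·(cos76°, sin76°) = (0.7258, 2.9109)
|BD| = 10.6786
circle(B,4.00) ∩ circle(D,8.00): a=3.0918, h=2.5378
  candidates: C₊=(4.3923,4.5098) cross=27.100; C₋=(3.0087,-0.3736) cross=-27.100
  branch - wants cross < 0 → take C=(3.0087,-0.3736) (cross=-27.100)
ex = (C−B)/|BC| = (0.5707,-0.8211); ey = (0.8211,0.5707)
P = B + -3.17·ex + 2.73·ey = (1.1582,7.0720)

1.16 7.07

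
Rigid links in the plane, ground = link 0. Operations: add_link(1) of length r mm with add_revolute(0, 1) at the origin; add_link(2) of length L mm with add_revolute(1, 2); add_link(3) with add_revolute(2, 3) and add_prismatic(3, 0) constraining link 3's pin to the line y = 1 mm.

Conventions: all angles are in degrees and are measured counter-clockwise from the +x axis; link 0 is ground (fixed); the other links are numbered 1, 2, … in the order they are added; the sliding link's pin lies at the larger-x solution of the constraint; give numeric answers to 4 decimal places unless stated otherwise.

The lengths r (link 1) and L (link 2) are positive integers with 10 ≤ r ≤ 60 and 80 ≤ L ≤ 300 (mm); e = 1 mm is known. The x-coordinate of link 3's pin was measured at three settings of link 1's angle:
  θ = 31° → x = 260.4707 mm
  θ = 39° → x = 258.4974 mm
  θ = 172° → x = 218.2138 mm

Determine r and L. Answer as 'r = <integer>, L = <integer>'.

constraint per measurement: (x − r cos θ)² + (r sin θ − e)² = L²
subtracting the θ₁ and θ₂ equations cancels the r² and L² terms:
r = (x₁² − x₂²) / (2[(x₁cos θ₁ + e sin θ₁) − (x₂cos θ₂ + e sin θ₂)]) = 23.0001 → r = 23
L² = (x₁ − r cos θ₁)² + (r sin θ₁ − e)² = 58081.0133 → L = 241.0000 → L = 241
check at θ₃=172°: x = 218.2138 (printed 218.2138) ✓

r = 23, L = 241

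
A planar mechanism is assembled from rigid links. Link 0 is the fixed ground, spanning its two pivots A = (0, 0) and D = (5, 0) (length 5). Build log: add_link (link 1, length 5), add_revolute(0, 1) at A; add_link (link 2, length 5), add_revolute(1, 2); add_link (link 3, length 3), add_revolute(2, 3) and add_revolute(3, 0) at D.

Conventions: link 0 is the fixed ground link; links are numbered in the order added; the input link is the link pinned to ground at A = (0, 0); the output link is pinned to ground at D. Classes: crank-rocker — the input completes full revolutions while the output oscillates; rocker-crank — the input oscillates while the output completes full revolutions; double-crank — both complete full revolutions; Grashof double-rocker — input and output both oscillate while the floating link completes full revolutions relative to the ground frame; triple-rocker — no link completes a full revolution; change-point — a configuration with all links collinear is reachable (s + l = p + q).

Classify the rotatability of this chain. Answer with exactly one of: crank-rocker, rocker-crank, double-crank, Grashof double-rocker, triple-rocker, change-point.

lengths: ground=5, input=5, coupler=5, output=3
sorted: s=3 (shortest), l=5 (longest), p+q=10
s + l = 8 vs p + q = 10
s + l < p + q (Grashof) with shortest = output link → rocker-crank

rocker-crank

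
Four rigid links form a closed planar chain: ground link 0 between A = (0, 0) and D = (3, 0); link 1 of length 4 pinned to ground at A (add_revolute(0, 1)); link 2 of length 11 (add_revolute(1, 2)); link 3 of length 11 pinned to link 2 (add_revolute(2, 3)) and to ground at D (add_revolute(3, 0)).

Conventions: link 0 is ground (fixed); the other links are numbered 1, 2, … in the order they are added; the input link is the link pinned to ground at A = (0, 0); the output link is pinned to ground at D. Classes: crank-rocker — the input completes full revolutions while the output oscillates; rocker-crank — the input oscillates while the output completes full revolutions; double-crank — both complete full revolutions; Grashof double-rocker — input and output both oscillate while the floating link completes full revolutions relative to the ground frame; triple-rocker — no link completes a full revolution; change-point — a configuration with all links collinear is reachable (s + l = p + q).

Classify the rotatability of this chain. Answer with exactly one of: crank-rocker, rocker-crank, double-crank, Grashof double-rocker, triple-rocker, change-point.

lengths: ground=3, input=4, coupler=11, output=11
sorted: s=3 (shortest), l=11 (longest), p+q=15
s + l = 14 vs p + q = 15
s + l < p + q (Grashof) with shortest = ground link → double-crank

double-crank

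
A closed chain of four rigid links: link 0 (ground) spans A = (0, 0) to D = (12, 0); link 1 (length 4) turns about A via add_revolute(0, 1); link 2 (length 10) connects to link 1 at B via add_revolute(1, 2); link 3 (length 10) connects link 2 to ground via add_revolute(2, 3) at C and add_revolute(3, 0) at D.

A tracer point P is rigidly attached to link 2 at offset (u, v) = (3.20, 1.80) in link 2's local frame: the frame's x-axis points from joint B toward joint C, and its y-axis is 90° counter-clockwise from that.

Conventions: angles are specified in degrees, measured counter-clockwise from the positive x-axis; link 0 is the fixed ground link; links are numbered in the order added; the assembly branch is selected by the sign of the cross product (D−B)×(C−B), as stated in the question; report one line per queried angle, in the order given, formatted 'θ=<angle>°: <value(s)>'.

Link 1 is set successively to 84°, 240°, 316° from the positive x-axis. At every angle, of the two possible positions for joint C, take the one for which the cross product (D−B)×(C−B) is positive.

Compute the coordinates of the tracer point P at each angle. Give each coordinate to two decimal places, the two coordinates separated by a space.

A=(0,0), D=(12.00,0)
θ=84°: B = A + 4.00·(cos84°, sin84°) = (0.4181, 3.9781)
θ=84°: |BD| = 12.2460
θ=84°: circle(B,10.00) ∩ circle(D,10.00): a=6.1230, h=7.9062
θ=84°:   candidates: C₊=(8.7774,9.4665) cross=96.820; C₋=(3.6407,-5.4884) cross=-96.820
θ=84°:   branch + wants cross > 0 → take C=(8.7774,9.4665) (cross=96.820)
θ=84°: ex = (C−B)/|BC| = (0.8359,0.5488); ey = (-0.5488,0.8359)
θ=84°: P = B + 3.20·ex + 1.80·ey = (2.1052,7.2390)
θ=240°: B = A + 4.00·(cos240°, sin240°) = (-2.0000, -3.4641)
θ=240°: |BD| = 14.4222
θ=240°: circle(B,10.00) ∩ circle(D,10.00): a=7.2111, h=6.9282
θ=240°:   candidates: C₊=(3.3359,4.9933) cross=99.920; C₋=(6.6641,-8.4574) cross=-99.920
θ=240°:   branch + wants cross > 0 → take C=(3.3359,4.9933) (cross=99.920)
θ=240°: ex = (C−B)/|BC| = (0.5336,0.8457); ey = (-0.8457,0.5336)
θ=240°: P = B + 3.20·ex + 1.80·ey = (-1.8149,0.2027)
θ=316°: B = A + 4.00·(cos316°, sin316°) = (2.8774, -2.7786)
θ=316°: |BD| = 9.5364
θ=316°: circle(B,10.00) ∩ circle(D,10.00): a=4.7682, h=8.7900
θ=316°:   candidates: C₊=(4.8775,7.0193) cross=83.825; C₋=(9.9998,-9.7979) cross=-83.825
θ=316°:   branch + wants cross > 0 → take C=(4.8775,7.0193) (cross=83.825)
θ=316°: ex = (C−B)/|BC| = (0.2000,0.9798); ey = (-0.9798,0.2000)
θ=316°: P = B + 3.20·ex + 1.80·ey = (1.7538,0.7167)

θ=84°: 2.11 7.24
θ=240°: -1.81 0.20
θ=316°: 1.75 0.72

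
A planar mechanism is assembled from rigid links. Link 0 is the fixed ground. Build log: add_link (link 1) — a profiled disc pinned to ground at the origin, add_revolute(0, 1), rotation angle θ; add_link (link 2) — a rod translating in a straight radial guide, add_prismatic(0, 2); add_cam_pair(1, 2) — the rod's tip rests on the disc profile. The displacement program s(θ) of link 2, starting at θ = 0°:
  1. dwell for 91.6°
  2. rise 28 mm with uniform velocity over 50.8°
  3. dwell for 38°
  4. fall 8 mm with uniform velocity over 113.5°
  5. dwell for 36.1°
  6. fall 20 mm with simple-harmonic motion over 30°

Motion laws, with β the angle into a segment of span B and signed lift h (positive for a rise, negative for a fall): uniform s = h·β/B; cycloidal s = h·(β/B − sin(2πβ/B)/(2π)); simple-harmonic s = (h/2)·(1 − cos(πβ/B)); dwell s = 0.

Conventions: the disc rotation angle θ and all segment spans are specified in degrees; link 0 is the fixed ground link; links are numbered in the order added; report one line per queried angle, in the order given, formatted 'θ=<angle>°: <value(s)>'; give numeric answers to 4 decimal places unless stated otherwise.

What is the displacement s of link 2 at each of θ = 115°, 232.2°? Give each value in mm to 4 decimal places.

seg 1 [0°–91.6°] dwell: s stays 0.0000
seg 2 [91.6°–142.4°] uniform, h=28: θ=115° here. β=23.4, B=50.8. 28·23.4/50.8 = 12.8976 → s = 12.8976
seg 2 [91.6°–142.4°] uniform, h=28: full span → s += 28 → s = 28.0000
seg 3 [142.4°–180.4°] dwell: s stays 28.0000
seg 4 [180.4°–293.9°] uniform, h=-8: θ=232.2° here. β=51.8, B=113.5. -8·51.8/113.5 = -3.6511 → s = 24.3489

θ=115°: 12.8976
θ=232.2°: 24.3489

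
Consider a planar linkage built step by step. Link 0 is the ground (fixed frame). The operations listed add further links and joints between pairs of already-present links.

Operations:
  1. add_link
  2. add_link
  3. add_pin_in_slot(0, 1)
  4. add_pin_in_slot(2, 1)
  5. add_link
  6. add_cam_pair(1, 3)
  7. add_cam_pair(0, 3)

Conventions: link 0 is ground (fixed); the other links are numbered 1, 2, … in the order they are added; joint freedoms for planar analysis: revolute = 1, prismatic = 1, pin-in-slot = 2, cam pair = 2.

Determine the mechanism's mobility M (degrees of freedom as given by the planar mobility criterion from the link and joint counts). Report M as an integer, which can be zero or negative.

link 0 = ground. State L|J1|J2 = 1|0|0
+link1  2|0|0
+link2  3|0|0
PS(0,1) f=2→J2  3|0|1
PS(2,1) f=2→J2  3|0|2
+link3  4|0|2
C(1,3) f=2→J2  4|0|3
C(0,3) f=2→J2  4|0|4
M = 3(4−1)−2·0−4 = 9−0−4 = 5

M = 5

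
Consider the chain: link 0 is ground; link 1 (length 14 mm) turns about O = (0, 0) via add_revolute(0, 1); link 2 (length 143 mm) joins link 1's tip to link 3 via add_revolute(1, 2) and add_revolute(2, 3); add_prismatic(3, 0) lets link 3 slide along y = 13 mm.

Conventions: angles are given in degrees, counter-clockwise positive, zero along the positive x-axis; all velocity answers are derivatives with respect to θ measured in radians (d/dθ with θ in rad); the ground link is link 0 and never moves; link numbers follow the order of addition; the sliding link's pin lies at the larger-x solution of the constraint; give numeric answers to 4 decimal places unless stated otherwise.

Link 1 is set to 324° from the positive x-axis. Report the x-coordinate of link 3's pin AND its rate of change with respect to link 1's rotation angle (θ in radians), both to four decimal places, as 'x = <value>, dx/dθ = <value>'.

geometry: r = 14 mm, L = 143 mm, e = 13 mm
crank pin P = (r cos θ, r sin θ) = (11.326238, -8.228994)
h = r sin θ − e = -8.228994 − 13 = -21.228994
x = r cos θ + √(L² − h²) = 11.326238 + 141.415451 = 152.741689
dx/dθ = −r sin θ − h·r cos θ/√(L² − h²) (θ in radians; h = -21.228994) = 9.929265

x = 152.7417, dx/dθ = 9.9293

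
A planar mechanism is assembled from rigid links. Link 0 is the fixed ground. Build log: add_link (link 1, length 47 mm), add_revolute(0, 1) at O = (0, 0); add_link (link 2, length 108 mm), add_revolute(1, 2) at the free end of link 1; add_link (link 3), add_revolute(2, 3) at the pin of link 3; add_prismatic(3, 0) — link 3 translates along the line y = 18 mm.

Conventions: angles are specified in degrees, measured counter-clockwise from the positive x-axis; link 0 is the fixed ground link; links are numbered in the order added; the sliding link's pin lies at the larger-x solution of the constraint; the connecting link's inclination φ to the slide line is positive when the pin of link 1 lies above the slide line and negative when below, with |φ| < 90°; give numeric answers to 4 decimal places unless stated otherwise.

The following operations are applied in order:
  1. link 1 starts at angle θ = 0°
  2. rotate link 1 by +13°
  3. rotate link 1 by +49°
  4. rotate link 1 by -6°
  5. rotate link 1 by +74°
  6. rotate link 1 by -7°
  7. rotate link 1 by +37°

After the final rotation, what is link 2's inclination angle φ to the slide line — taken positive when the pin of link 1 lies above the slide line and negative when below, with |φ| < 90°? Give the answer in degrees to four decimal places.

geometry: r = 47 mm, L = 108 mm, e = 18 mm; θ starts at 0°
rotate link 1 by +13°: θ ← 0° +13° = 13°
rotate link 1 by +49°: θ ← 13° +49° = 62°
rotate link 1 by -6°: θ ← 62° -6° = 56°
rotate link 1 by +74°: θ ← 56° +74° = 130°
rotate link 1 by -7°: θ ← 130° -7° = 123°
rotate link 1 by +37°: θ ← 123° +37° = 160°
h = r sin θ − e = 16.074947 − 18 = -1.925053
sin φ = h / L = -1.925053 / 108 = -0.01782457
φ = arcsin(-0.01782457) = -1.021327°

-1.0213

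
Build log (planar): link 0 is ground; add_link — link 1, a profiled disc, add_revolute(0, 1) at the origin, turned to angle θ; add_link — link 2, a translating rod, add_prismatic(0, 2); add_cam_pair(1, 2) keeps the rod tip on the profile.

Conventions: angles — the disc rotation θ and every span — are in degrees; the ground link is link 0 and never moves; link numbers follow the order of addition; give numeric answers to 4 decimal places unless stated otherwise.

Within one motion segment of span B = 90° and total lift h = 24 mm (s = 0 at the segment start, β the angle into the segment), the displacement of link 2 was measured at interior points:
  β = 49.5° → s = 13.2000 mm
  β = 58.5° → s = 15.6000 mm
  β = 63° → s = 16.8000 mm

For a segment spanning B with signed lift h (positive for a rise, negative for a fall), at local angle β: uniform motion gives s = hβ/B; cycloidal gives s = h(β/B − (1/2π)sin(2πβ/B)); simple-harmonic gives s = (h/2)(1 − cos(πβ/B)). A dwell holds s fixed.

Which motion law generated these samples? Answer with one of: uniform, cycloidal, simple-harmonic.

candidates at β/B = r: uniform s = h·r (linear in β); cycloidal s = h·(r − sin(2πr)/(2π)); simple-harmonic s = (h/2)(1 − cos(πr))
β=49.5°: printed 13.2000 | uniform 13.2000, cycloidal 14.3804, simple-harmonic 13.8772
β=58.5°: printed 15.6000 | uniform 15.6000, cycloidal 18.6902, simple-harmonic 17.4479
β=63°: printed 16.8000 | uniform 16.8000, cycloidal 20.4328, simple-harmonic 19.0534
only one law matches every sample → uniform

uniform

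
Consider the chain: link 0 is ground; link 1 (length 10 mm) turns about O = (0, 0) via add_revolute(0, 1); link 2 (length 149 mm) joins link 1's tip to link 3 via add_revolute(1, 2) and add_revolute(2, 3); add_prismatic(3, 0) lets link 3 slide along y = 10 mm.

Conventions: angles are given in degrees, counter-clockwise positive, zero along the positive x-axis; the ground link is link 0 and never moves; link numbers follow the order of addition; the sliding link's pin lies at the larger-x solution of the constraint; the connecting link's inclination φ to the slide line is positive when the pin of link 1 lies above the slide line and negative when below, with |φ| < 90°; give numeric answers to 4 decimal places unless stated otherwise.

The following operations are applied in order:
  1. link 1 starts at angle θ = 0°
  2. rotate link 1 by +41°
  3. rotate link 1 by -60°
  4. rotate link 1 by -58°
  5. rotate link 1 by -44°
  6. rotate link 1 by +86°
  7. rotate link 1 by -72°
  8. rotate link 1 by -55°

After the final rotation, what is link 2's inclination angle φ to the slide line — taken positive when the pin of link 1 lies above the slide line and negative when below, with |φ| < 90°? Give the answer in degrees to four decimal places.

geometry: r = 10 mm, L = 149 mm, e = 10 mm; θ starts at 0°
rotate link 1 by +41°: θ ← 0° +41° = 41°
rotate link 1 by -60°: θ ← 41° -60° = -19°
rotate link 1 by -58°: θ ← -19° -58° = -77°
rotate link 1 by -44°: θ ← -77° -44° = -121°
rotate link 1 by +86°: θ ← -121° +86° = -35°
rotate link 1 by -72°: θ ← -35° -72° = -107°
rotate link 1 by -55°: θ ← -107° -55° = -162°
h = r sin θ − e = -3.090170 − 10 = -13.090170
sin φ = h / L = -13.090170 / 149 = -0.08785349
φ = arcsin(-0.08785349) = -5.040132°

-5.0401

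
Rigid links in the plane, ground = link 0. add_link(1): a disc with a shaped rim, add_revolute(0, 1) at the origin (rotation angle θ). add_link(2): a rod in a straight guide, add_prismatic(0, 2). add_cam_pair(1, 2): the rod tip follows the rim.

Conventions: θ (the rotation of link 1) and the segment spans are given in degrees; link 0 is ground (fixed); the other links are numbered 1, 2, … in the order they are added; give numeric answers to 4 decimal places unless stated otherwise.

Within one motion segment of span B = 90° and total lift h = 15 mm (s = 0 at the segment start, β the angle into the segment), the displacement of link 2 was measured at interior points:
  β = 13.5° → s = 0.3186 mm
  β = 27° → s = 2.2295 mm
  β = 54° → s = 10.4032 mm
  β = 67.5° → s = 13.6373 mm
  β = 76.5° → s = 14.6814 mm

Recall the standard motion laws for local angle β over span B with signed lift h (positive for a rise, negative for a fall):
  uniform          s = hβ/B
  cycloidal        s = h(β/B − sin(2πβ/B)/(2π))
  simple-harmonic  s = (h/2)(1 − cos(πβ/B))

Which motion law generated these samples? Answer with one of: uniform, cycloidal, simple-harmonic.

candidates at β/B = r: uniform s = h·r (linear in β); cycloidal s = h·(r − sin(2πr)/(2π)); simple-harmonic s = (h/2)(1 − cos(πr))
β=13.5°: printed 0.3186 | uniform 2.2500, cycloidal 0.3186, simple-harmonic 0.8175
β=27°: printed 2.2295 | uniform 4.5000, cycloidal 2.2295, simple-harmonic 3.0916
β=54°: printed 10.4032 | uniform 9.0000, cycloidal 10.4032, simple-harmonic 9.8176
β=67.5°: printed 13.6373 | uniform 11.2500, cycloidal 13.6373, simple-harmonic 12.8033
β=76.5°: printed 14.6814 | uniform 12.7500, cycloidal 14.6814, simple-harmonic 14.1825
only one law matches every sample → cycloidal

cycloidal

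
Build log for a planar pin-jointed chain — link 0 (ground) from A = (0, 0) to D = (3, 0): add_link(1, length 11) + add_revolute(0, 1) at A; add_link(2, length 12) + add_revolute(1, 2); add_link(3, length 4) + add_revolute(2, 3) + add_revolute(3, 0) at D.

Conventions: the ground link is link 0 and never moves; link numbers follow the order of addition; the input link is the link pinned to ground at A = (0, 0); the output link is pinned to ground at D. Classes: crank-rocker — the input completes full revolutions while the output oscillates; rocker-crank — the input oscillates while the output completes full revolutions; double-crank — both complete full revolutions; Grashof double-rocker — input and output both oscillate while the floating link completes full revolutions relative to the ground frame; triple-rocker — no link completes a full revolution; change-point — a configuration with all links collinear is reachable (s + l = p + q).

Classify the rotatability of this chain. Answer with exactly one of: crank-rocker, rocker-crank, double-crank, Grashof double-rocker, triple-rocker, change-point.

lengths: ground=3, input=11, coupler=12, output=4
sorted: s=3 (shortest), l=12 (longest), p+q=15
s + l = 15 vs p + q = 15
s + l = p + q → change-point (collinear configuration reachable)

change-point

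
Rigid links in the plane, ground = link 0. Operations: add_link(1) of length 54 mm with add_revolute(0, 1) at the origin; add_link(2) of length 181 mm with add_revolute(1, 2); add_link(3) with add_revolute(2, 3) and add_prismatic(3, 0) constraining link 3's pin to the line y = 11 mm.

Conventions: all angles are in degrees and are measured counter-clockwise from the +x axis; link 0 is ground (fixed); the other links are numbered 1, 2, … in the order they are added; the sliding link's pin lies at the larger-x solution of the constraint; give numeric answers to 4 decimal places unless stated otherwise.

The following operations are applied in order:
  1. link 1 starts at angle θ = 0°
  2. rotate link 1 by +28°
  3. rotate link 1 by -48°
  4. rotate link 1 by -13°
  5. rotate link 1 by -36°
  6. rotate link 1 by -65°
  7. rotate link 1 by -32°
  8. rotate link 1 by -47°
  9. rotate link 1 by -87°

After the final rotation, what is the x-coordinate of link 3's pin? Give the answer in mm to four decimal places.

geometry: r = 54 mm, L = 181 mm, e = 11 mm; θ starts at 0°
rotate link 1 by +28°: θ ← 0° +28° = 28°
rotate link 1 by -48°: θ ← 28° -48° = -20°
rotate link 1 by -13°: θ ← -20° -13° = -33°
rotate link 1 by -36°: θ ← -33° -36° = -69°
rotate link 1 by -65°: θ ← -69° -65° = -134°
rotate link 1 by -32°: θ ← -134° -32° = -166°
rotate link 1 by -47°: θ ← -166° -47° = -213°
rotate link 1 by -87°: θ ← -213° -87° = -300°
crank pin P = (r cos θ, r sin θ) = (27.000000, 46.765372)
h = r sin θ − e = 46.765372 − 11 = 35.765372
x = r cos θ + √(L² − h²) = 27.000000 + 177.431221 = 204.431221

204.4312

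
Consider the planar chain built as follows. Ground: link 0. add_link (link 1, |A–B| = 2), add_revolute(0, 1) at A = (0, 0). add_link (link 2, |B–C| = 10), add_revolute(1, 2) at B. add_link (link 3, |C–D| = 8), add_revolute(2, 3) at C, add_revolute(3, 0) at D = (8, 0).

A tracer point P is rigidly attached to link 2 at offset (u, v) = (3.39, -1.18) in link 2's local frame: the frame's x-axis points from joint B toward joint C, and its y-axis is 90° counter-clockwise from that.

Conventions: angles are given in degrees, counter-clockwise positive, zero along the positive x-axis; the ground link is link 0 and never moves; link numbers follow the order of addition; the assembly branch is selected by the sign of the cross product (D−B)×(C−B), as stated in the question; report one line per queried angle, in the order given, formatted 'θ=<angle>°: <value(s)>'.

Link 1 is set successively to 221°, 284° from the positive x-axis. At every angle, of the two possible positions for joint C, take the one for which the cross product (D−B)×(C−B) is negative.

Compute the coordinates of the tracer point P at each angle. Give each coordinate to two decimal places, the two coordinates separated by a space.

A=(0,0), D=(8.00,0)
θ=221°: B = A + 2.00·(cos221°, sin221°) = (-1.5094, -1.3121)
θ=221°: |BD| = 9.5995
θ=221°: circle(B,10.00) ∩ circle(D,8.00): a=6.6749, h=7.4462
θ=221°:   candidates: C₊=(4.0850,6.9766) cross=71.480; C₋=(6.1206,-7.7761) cross=-71.480
θ=221°:   branch - wants cross < 0 → take C=(6.1206,-7.7761) (cross=-71.480)
θ=221°: ex = (C−B)/|BC| = (0.7630,-0.6464); ey = (0.6464,0.7630)
θ=221°: P = B + 3.39·ex + -1.18·ey = (0.3144,-4.4037)
θ=284°: B = A + 2.00·(cos284°, sin284°) = (0.4838, -1.9406)
θ=284°: |BD| = 7.7626
θ=284°: circle(B,10.00) ∩ circle(D,8.00): a=6.2001, h=7.8459
θ=284°:   candidates: C₊=(4.5257,7.2062) cross=60.905; C₋=(8.4485,-7.9874) cross=-60.905
θ=284°:   branch - wants cross < 0 → take C=(8.4485,-7.9874) (cross=-60.905)
θ=284°: ex = (C−B)/|BC| = (0.7965,-0.6047); ey = (0.6047,0.7965)
θ=284°: P = B + 3.39·ex + -1.18·ey = (2.4703,-4.9303)

θ=221°: 0.31 -4.40
θ=284°: 2.47 -4.93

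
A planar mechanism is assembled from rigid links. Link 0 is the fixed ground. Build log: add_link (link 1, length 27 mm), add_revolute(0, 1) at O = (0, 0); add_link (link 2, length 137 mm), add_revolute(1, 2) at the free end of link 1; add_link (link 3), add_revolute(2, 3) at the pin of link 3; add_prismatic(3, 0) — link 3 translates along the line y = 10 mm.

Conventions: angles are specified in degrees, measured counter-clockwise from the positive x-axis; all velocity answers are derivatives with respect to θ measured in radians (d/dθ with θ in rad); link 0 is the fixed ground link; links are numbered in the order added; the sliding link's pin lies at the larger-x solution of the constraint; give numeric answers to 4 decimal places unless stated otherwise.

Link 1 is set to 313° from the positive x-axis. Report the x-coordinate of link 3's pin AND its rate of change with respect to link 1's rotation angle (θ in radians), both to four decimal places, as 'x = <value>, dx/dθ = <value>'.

geometry: r = 27 mm, L = 137 mm, e = 10 mm
crank pin P = (r cos θ, r sin θ) = (18.413956, -19.746550)
h = r sin θ − e = -19.746550 − 10 = -29.746550
x = r cos θ + √(L² − h²) = 18.413956 + 133.731607 = 152.145563
dx/dθ = −r sin θ − h·r cos θ/√(L² − h²) (θ in radians; h = -29.746550) = 23.842453

x = 152.1456, dx/dθ = 23.8425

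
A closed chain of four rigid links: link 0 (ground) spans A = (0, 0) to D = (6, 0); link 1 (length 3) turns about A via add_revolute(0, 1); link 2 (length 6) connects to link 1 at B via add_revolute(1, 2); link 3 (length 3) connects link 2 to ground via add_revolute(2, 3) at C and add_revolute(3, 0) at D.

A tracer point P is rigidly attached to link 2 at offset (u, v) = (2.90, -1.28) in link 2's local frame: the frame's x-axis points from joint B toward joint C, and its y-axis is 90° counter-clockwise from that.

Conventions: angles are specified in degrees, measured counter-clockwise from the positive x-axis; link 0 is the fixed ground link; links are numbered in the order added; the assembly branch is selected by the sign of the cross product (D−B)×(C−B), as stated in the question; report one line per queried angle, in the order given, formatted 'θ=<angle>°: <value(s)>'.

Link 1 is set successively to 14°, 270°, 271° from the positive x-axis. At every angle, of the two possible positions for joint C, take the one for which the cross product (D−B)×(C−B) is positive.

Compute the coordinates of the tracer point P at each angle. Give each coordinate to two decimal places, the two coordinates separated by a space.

A=(0,0), D=(6.00,0)
θ=14°: B = A + 3.00·(cos14°, sin14°) = (2.9109, 0.7258)
θ=14°: |BD| = 3.1732
θ=14°: circle(B,6.00) ∩ circle(D,3.00): a=5.8410, h=1.3723
θ=14°:   candidates: C₊=(8.9109,0.7258) cross=4.355; C₋=(8.2832,-1.9461) cross=-4.355
θ=14°:   branch + wants cross > 0 → take C=(8.9109,0.7258) (cross=4.355)
θ=14°: ex = (C−B)/|BC| = (1.0000,-0.0000); ey = (0.0000,1.0000)
θ=14°: P = B + 2.90·ex + -1.28·ey = (5.8109,-0.5542)
θ=270°: B = A + 3.00·(cos270°, sin270°) = (-0.0000, -3.0000)
θ=270°: |BD| = 6.7082
θ=270°: circle(B,6.00) ∩ circle(D,3.00): a=5.3666, h=2.6833
θ=270°:   candidates: C₊=(3.6000,1.8000) cross=18.000; C₋=(6.0000,-3.0000) cross=-18.000
θ=270°:   branch + wants cross > 0 → take C=(3.6000,1.8000) (cross=18.000)
θ=270°: ex = (C−B)/|BC| = (0.6000,0.8000); ey = (-0.8000,0.6000)
θ=270°: P = B + 2.90·ex + -1.28·ey = (2.7640,-1.4480)
θ=271°: B = A + 3.00·(cos271°, sin271°) = (0.0524, -2.9995)
θ=271°: |BD| = 6.6612
θ=271°: circle(B,6.00) ∩ circle(D,3.00): a=5.3573, h=2.7018
θ=271°:   candidates: C₊=(3.6191,1.8252) cross=17.997; C₋=(6.0524,-2.9995) cross=-17.997
θ=271°:   branch + wants cross > 0 → take C=(3.6191,1.8252) (cross=17.997)
θ=271°: ex = (C−B)/|BC| = (0.5945,0.8041); ey = (-0.8041,0.5945)
θ=271°: P = B + 2.90·ex + -1.28·ey = (2.8056,-1.4285)

θ=14°: 5.81 -0.55
θ=270°: 2.76 -1.45
θ=271°: 2.81 -1.43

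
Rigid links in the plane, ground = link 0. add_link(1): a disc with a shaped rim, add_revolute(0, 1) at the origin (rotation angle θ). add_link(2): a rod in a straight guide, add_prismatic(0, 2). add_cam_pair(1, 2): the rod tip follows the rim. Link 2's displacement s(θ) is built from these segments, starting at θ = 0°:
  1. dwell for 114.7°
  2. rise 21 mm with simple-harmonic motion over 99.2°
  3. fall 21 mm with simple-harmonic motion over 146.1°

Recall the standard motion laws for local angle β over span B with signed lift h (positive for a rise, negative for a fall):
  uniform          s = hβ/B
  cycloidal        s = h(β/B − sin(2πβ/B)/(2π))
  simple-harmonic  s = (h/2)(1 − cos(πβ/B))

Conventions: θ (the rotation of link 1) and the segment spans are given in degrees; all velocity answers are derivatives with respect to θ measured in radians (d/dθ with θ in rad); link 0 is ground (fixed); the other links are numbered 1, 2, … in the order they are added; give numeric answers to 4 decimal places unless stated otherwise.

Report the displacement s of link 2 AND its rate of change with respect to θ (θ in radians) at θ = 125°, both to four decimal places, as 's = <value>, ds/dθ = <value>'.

segment 1 (0° to 114.7°, dwell): s unchanged at 0.0000
θ = 125° falls in segment 2 (114.7° to 213.9°, simple-harmonic, h = 21): β = 125 − 114.7 = 10.3°, B = 99.2°; Δs = 21/2·(1 − cos(π·0.1038)) = 0.5537; s = 0.0000 + 0.5537 = 0.5537
velocity in seg [114.7°–213.9°] (simple-harmonic), θ in radians: β = 10.3° = 0.1798 rad, B = 99.2° = 1.7314 rad; ds/dθ = (πh/(2B)) sin(πβ/B) = (π·21/(2·1.7314)) sin(π·0.1038) = 6.105151 mm/rad

s = 0.5537, ds/dθ = 6.1052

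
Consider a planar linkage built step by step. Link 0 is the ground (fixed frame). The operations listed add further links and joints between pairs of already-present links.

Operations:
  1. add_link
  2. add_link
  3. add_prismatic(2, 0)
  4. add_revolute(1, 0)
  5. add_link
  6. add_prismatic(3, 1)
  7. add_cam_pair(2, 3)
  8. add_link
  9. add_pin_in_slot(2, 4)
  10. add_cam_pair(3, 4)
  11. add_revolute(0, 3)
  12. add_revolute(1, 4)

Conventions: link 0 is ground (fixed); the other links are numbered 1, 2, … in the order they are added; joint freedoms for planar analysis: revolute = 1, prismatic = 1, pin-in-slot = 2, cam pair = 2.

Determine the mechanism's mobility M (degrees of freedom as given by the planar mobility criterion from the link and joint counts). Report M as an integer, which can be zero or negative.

(L,J1,J2)=(1,0,0); link0 fixed
link1: (2,0,0)
link2: (3,0,0)
P 2-0 [J1]: (3,1,0)
R 1-0 [J1]: (3,2,0)
link3: (4,2,0)
P 3-1 [J1]: (4,3,0)
C 2-3 [J2]: (4,3,1)
link4: (5,3,1)
PS 2-4 [J2]: (5,3,2)
C 3-4 [J2]: (5,3,3)
R 0-3 [J1]: (5,4,3)
R 1-4 [J1]: (5,5,3)
Grübler: 3·4 − 2·5 − 3 = -1

M = -1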